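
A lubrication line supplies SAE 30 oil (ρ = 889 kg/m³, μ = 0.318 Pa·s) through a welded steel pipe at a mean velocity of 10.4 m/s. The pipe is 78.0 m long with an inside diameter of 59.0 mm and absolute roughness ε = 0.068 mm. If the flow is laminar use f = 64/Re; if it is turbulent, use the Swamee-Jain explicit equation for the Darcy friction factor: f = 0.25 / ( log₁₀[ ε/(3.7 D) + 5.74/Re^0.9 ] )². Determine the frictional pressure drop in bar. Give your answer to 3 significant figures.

Reynolds number Re = ρVD/μ = 889 · 10.4 · 0.059 / 0.318 = 1715.
Re < 2300 → laminar flow, so f = 64/Re = 64/1715 = 0.03731 (the turbulent correlation is not needed).
Darcy-Weisbach: ΔP = f(L/D)(ρV²/2) = 0.03731·(78/0.059)·(889·10.4²/2) = 0.03731·1322·4.808e+04 = 2.371e+06 Pa.
ΔP = 2.371e+06 Pa = 23.7 bar.

ΔP ≈ 23.7 bar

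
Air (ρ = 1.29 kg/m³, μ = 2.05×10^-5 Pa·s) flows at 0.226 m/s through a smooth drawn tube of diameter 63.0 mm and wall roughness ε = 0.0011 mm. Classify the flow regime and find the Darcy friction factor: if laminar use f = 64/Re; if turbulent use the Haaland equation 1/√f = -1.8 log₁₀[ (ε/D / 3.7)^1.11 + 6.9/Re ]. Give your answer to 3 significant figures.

Re = ρVD/μ = 1.29·0.226·0.063/2.05e-05 = 896.
Re < 2300 → laminar, so f = 64/Re = 0.07143 (roughness is irrelevant in laminar flow).

f ≈ 0.0714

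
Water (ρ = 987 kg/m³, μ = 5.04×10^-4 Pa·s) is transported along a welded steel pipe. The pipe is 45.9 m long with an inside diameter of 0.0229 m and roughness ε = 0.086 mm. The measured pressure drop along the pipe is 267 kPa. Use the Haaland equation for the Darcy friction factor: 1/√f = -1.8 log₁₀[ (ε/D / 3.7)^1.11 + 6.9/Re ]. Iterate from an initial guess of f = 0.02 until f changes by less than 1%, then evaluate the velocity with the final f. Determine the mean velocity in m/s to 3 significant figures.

Rearranging Darcy-Weisbach: V = √(2·ΔP·D/(f·L·ρ)). With ε/D = 8.6e-05/0.0229 = 0.00376, iterate starting from f = 0.02:
  f = 0.02 → V = √(2·2.67e+05·0.0229/(0.02·45.9·987)) = 3.674 m/s; Re = ρVD/μ = 1.648e+05; f → 0.02858
  f = 0.02858 → V = 3.073 m/s; Re = 1.378e+05; f → 0.0287
Converged (Δf/f < 1%). With the final f = 0.0287: V = √(2·2.67e+05·0.0229/(0.0287·45.9·987)) = 3.067 m/s.

V ≈ 3.07 m/s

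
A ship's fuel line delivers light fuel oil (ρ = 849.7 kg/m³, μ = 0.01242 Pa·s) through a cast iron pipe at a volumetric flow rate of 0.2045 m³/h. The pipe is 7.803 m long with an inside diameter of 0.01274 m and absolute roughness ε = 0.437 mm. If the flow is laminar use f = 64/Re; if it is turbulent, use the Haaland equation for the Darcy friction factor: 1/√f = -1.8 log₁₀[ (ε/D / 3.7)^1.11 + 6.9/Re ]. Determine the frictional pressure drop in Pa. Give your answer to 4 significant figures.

ΔP ≈ 8514 Pa

Q = 0.2045 m³/h = 0.2045/3600 = 5.681e-05 m³/s.
Cross-sectional area A = πD²/4 = π(0.01274)²/4 = 0.0001275 m²; mean velocity V = Q/A = 5.681e-05/0.0001275 = 0.4456 m/s.
Reynolds number Re = ρVD/μ = 849.7 · 0.4456 · 0.01274 / 0.0124 = 388.4.
Re < 2300 → laminar flow, so f = 64/Re = 64/388.4 = 0.1648 (the turbulent correlation is not needed).
Darcy-Weisbach: ΔP = f(L/D)(ρV²/2) = 0.1648·(7.803/0.01274)·(849.7·0.4456²/2) = 0.1648·612.5·84.36 = 8514 Pa.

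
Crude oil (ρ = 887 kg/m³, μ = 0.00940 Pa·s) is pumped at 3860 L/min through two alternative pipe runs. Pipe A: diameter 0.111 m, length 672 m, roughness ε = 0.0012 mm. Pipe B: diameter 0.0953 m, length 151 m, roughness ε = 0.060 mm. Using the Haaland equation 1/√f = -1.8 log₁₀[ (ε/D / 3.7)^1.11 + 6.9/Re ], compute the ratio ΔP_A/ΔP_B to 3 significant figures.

ΔP_A/ΔP_B ≈ 1.89

Pipe A: V = Q/A = 0.06433/0.009677 = 6.648 m/s; Re = 6.963e+04; ε/D = 1.08e-05; Haaland → f = 0.01928; ΔP_A = f(L/D)(ρV²/2) = 2.288e+06 Pa.
Pipe B: V = Q/A = 0.06433/0.007133 = 9.019 m/s; Re = 8.111e+04; ε/D = 0.00063; Haaland → f = 0.02113; ΔP_B = f(L/D)(ρV²/2) = 1.208e+06 Pa.
ΔP_A/ΔP_B = 2.288e+06/1.208e+06 = 1.89.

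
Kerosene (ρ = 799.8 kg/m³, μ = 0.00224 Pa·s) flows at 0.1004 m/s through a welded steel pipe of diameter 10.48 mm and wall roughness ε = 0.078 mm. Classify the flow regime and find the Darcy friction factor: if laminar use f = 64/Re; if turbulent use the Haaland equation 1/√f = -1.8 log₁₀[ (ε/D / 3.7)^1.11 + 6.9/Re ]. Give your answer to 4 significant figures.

Re = ρVD/μ = 799.8·0.1004·0.01048/0.00224 = 375.7.
Re < 2300 → laminar, so f = 64/Re = 0.1704 (roughness is irrelevant in laminar flow).

f ≈ 0.1704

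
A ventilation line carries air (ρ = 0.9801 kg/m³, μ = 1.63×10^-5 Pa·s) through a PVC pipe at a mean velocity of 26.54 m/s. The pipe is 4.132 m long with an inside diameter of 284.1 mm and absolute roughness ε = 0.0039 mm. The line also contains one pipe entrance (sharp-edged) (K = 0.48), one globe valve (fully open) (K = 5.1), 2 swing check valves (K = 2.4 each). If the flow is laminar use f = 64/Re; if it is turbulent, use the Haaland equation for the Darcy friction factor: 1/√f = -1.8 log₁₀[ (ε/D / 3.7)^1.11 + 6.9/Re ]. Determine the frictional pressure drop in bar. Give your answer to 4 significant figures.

Reynolds number Re = ρVD/μ = 0.9801 · 26.54 · 0.2841 / 1.63e-05 = 4.534e+05.
Re > 4000 → turbulent. Relative roughness ε/D = 3.9e-06/0.2841 = 1.37e-05. Haaland: 1/√f = -1.8 log₁₀[(1.37e-05/3.7)^1.11 + 6.9/4.534e+05] = -1.8 log₁₀[9.38e-07 + 1.52e-05] = 8.625, so f = 0.01344.
Total minor-loss coefficient ΣK = 1·0.48 + 1·5.1 + 2·2.4 = 10.4.
ΔP = [f·L/D + ΣK]·(ρV²/2) = [0.01344·4.132/0.2841 + 10.4]·(0.9801·26.54²/2) = [0.1955 + 10.4]·345.2 = 3650 Pa.
ΔP = 3650 Pa = 0.03650 bar.

ΔP ≈ 0.03650 bar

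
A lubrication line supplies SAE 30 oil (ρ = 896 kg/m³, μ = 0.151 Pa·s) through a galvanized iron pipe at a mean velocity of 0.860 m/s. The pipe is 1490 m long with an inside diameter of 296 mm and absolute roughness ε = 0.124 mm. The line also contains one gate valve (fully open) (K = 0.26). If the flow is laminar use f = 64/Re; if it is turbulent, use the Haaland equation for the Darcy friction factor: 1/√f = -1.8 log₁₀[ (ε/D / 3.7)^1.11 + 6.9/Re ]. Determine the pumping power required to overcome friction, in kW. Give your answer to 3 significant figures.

P ≈ 4.19 kW

Reynolds number Re = ρVD/μ = 896 · 0.86 · 0.296 / 0.151 = 1511.
Re < 2300 → laminar flow, so f = 64/Re = 64/1511 = 0.04237 (the turbulent correlation is not needed).
Total minor-loss coefficient ΣK = 1·0.26 = 0.26.
ΔP = [f·L/D + ΣK]·(ρV²/2) = [0.04237·1490/0.296 + 0.26]·(896·0.86²/2) = [213.3 + 0.26]·331.3 = 7.076e+04 Pa.
Q = V·A = 0.86·0.06881 = 0.05918 m³/s.
Pumping power P = QΔP = 0.05918·7.076e+04 = 4187 W = 4.19 kW.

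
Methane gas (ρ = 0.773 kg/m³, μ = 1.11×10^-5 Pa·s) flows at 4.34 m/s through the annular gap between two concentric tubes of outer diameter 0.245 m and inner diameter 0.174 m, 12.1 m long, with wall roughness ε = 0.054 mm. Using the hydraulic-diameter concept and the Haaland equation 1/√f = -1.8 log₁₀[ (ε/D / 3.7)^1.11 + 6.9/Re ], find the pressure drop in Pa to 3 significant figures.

Hydraulic diameter D_h = 4A/P = D_o - D_i = 0.245 - 0.174 = 0.071 m.
Re = ρVD_h/μ = 0.773·4.34·0.071/1.11e-05 = 2.146e+04.
ε/D_h = 5.4e-05/0.071 = 0.000761; Haaland gives 1/√f = -1.8 log₁₀[8.08e-05+0.000322] = 6.112, so f = 0.02677.
ΔP = f(L/D_h)(ρV²/2) = 0.02677·12.1/0.071·7.28 = 33.21 Pa.

ΔP ≈ 33.2 Pa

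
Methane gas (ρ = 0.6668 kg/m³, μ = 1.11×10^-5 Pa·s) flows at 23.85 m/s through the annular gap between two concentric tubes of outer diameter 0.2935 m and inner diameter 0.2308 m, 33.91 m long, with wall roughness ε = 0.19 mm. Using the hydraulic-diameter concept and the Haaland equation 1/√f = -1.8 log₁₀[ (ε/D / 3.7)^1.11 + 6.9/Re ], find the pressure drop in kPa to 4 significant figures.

Hydraulic diameter D_h = 4A/P = D_o - D_i = 0.2935 - 0.2308 = 0.0627 m.
Re = ρVD_h/μ = 0.6668·23.85·0.0627/1.11e-05 = 8.983e+04.
ε/D_h = 0.00019/0.0627 = 0.00303; Haaland gives 1/√f = -1.8 log₁₀[0.000375+7.68e-05] = 6.022, so f = 0.02758.
ΔP = f(L/D_h)(ρV²/2) = 0.02758·33.91/0.0627·189.6 = 2829 Pa.
ΔP = 2.829 kPa.

ΔP ≈ 2.829 kPa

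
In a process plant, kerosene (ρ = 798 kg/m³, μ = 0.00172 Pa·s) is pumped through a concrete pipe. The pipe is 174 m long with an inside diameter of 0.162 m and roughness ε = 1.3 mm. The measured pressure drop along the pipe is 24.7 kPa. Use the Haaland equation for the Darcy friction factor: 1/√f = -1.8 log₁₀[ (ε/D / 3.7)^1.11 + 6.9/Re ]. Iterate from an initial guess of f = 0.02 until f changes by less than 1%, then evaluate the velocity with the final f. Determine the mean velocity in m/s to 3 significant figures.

Rearranging Darcy-Weisbach: V = √(2·ΔP·D/(f·L·ρ)). With ε/D = 0.0013/0.162 = 0.00802, iterate starting from f = 0.02:
  f = 0.02 → V = √(2·2.47e+04·0.162/(0.02·174·798)) = 1.698 m/s; Re = ρVD/μ = 1.276e+05; f → 0.0358
  f = 0.0358 → V = 1.269 m/s; Re = 9.536e+04; f → 0.03597
Converged (Δf/f < 1%). With the final f = 0.03597: V = √(2·2.47e+04·0.162/(0.03597·174·798)) = 1.266 m/s.

V ≈ 1.27 m/s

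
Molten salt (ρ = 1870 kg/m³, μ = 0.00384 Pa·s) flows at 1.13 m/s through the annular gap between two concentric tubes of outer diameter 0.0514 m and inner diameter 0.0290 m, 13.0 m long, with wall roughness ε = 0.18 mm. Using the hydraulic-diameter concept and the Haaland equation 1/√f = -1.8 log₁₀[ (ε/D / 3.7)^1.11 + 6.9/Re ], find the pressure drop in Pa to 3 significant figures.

ΔP ≈ 27700 Pa

Hydraulic diameter D_h = 4A/P = D_o - D_i = 0.0514 - 0.029 = 0.0224 m.
Re = ρVD_h/μ = 1870·1.13·0.0224/0.00384 = 1.233e+04.
ε/D_h = 0.00018/0.0224 = 0.00804; Haaland gives 1/√f = -1.8 log₁₀[0.00111+0.00056] = 5.001, so f = 0.03998.
ΔP = f(L/D_h)(ρV²/2) = 0.03998·13/0.0224·1194 = 2.771e+04 Pa.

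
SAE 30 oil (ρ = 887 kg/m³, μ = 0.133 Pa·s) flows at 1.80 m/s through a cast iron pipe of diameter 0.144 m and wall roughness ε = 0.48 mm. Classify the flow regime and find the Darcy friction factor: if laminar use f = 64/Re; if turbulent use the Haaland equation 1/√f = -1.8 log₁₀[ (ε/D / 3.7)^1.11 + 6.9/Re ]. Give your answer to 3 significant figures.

Re = ρVD/μ = 887·1.8·0.144/0.133 = 1729.
Re < 2300 → laminar, so f = 64/Re = 0.03702 (roughness is irrelevant in laminar flow).

f ≈ 0.0370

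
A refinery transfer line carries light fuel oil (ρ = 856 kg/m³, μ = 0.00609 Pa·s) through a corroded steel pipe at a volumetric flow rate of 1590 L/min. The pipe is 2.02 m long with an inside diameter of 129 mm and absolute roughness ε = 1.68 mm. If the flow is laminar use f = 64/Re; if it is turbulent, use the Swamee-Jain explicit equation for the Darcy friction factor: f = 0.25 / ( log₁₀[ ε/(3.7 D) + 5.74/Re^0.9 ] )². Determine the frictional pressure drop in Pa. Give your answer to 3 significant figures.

ΔP ≈ 1190 Pa

Q = 1590 L/min = 1590/60000 = 0.0265 m³/s.
Cross-sectional area A = πD²/4 = π(0.129)²/4 = 0.01307 m²; mean velocity V = Q/A = 0.0265/0.01307 = 2.028 m/s.
Reynolds number Re = ρVD/μ = 856 · 2.028 · 0.129 / 0.00609 = 3.676e+04.
Re > 4000 → turbulent. Relative roughness ε/D = 0.00168/0.129 = 0.013. Swamee-Jain: f = 0.25/(log₁₀[0.013/3.7 + 5.74/3.676e+04^0.9])² = 0.25/(log₁₀[0.00352 + 0.000447])² = 0.25/(-2.402)² = 0.04335.
Darcy-Weisbach: ΔP = f(L/D)(ρV²/2) = 0.04335·(2.02/0.129)·(856·2.028²/2) = 0.04335·15.66·1760 = 1194 Pa.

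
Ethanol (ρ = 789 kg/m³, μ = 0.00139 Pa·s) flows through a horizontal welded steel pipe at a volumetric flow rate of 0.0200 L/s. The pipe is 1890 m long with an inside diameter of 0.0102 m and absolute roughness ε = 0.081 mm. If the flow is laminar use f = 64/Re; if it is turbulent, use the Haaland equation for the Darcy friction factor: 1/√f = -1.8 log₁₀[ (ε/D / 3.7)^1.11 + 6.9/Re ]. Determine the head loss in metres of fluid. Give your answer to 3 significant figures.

Q = 0.0200 L/s = 0.0200/1000 = 2e-05 m³/s.
Cross-sectional area A = πD²/4 = π(0.0102)²/4 = 8.171e-05 m²; mean velocity V = Q/A = 2e-05/8.171e-05 = 0.2448 m/s.
Reynolds number Re = ρVD/μ = 789 · 0.2448 · 0.0102 / 0.00139 = 1417.
Re < 2300 → laminar flow, so f = 64/Re = 64/1417 = 0.04516 (the turbulent correlation is not needed).
Darcy-Weisbach: ΔP = f(L/D)(ρV²/2) = 0.04516·(1890/0.0102)·(789·0.2448²/2) = 0.04516·1.853e+05·23.63 = 1.978e+05 Pa.
Head loss h_f = ΔP/(ρg) = 1.978e+05/(789·9.81) = 25.6 m.

h_f ≈ 25.6 m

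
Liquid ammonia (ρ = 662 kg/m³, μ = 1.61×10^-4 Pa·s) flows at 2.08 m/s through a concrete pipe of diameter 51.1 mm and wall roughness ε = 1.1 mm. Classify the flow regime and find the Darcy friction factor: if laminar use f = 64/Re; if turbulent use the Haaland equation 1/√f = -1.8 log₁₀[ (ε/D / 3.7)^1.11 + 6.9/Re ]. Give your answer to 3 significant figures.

f ≈ 0.0502

Re = ρVD/μ = 662·2.08·0.0511/0.000161 = 4.37e+05.
Re > 4000 → turbulent. ε/D = 0.0011/0.0511 = 0.0215; Haaland: 1/√f = -1.8 log₁₀[0.0033 + 1.58e-05] = 4.462, so f = 0.05022.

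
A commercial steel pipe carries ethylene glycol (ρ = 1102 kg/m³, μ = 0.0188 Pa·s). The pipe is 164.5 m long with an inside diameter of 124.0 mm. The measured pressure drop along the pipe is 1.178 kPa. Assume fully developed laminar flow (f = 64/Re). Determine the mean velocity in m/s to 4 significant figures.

V ≈ 0.1830 m/s

For laminar flow, f = 64/Re with Re = ρVD/μ, so Darcy-Weisbach reduces to ΔP = 32μLV/D². Solving for V: V = ΔP·D²/(32μL) = 1178·(0.124)²/(32·0.0188·164.5) = 0.183 m/s.
Check: Re = ρVD/μ = 1102·0.183·0.124/0.0188 = 1330 < 2300, so the laminar assumption holds.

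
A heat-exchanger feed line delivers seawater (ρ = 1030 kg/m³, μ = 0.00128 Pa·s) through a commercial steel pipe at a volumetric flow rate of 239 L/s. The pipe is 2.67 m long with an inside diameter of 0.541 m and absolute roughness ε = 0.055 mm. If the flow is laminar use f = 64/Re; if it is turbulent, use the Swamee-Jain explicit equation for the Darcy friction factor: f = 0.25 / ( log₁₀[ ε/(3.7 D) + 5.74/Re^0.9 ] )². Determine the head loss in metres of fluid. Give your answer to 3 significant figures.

h_f ≈ 0.00399 m

Q = 239 L/s = 239/1000 = 0.239 m³/s.
Cross-sectional area A = πD²/4 = π(0.541)²/4 = 0.2299 m²; mean velocity V = Q/A = 0.239/0.2299 = 1.04 m/s.
Reynolds number Re = ρVD/μ = 1030 · 1.04 · 0.541 / 0.00128 = 4.526e+05.
Re > 4000 → turbulent. Relative roughness ε/D = 5.5e-05/0.541 = 0.000102. Swamee-Jain: f = 0.25/(log₁₀[0.000102/3.7 + 5.74/4.526e+05^0.9])² = 0.25/(log₁₀[2.75e-05 + 4.66e-05])² = 0.25/(-4.13)² = 0.01466.
Darcy-Weisbach: ΔP = f(L/D)(ρV²/2) = 0.01466·(2.67/0.541)·(1030·1.04²/2) = 0.01466·4.935·556.7 = 40.27 Pa.
Head loss h_f = ΔP/(ρg) = 40.27/(1030·9.81) = 0.00399 m.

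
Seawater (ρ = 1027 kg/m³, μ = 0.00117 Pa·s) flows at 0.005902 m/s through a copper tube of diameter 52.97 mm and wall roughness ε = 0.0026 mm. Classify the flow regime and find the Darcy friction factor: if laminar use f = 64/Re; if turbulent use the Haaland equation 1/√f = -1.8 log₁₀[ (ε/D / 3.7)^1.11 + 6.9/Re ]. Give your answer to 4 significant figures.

Re = ρVD/μ = 1027·0.005902·0.05297/0.00117 = 274.4.
Re < 2300 → laminar, so f = 64/Re = 0.2332 (roughness is irrelevant in laminar flow).

f ≈ 0.2332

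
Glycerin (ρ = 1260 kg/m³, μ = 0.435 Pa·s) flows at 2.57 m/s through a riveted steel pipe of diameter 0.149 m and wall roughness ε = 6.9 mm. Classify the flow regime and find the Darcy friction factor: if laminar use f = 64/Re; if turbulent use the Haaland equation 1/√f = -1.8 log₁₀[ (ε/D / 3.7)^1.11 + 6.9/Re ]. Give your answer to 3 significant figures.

Re = ρVD/μ = 1260·2.57·0.149/0.435 = 1109.
Re < 2300 → laminar, so f = 64/Re = 0.0577 (roughness is irrelevant in laminar flow).

f ≈ 0.0577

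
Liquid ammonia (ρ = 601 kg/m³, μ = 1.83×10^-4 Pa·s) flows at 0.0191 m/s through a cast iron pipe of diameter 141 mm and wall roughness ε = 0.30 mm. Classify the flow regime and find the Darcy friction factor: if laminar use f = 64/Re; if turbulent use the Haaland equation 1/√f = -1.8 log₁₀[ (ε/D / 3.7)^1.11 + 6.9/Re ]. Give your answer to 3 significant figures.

Re = ρVD/μ = 601·0.0191·0.141/0.000183 = 8845.
Re > 4000 → turbulent. ε/D = 0.0003/0.141 = 0.00213; Haaland: 1/√f = -1.8 log₁₀[0.000253 + 0.00078] = 5.374, so f = 0.03462.

f ≈ 0.0346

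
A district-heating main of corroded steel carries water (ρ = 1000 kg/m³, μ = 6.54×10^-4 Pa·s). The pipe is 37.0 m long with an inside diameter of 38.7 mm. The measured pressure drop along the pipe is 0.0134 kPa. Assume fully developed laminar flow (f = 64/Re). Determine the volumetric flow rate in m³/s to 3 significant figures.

For laminar flow, f = 64/Re with Re = ρVD/μ, so Darcy-Weisbach reduces to ΔP = 32μLV/D². Solving for V: V = ΔP·D²/(32μL) = 13.4·(0.0387)²/(32·0.000654·37) = 0.02592 m/s.
Check: Re = ρVD/μ = 1000·0.02592·0.0387/0.000654 = 1534 < 2300, so the laminar assumption holds.
Q = V·A = 0.02592·(π/4·0.0387²) = 3.049e-05 m³/s = 3.05×10^-5 m³/s.

Q ≈ 3.05×10^-5 m³/s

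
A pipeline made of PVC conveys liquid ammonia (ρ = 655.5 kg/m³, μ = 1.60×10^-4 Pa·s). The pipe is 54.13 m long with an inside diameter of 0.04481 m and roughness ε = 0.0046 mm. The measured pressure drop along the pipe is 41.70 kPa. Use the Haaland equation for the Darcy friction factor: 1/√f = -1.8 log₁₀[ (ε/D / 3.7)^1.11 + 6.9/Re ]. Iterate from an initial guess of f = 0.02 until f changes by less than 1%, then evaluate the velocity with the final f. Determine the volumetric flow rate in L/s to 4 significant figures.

Rearranging Darcy-Weisbach: V = √(2·ΔP·D/(f·L·ρ)). With ε/D = 4.6e-06/0.04481 = 0.000103, iterate starting from f = 0.02:
  f = 0.02 → V = √(2·4.17e+04·0.04481/(0.02·54.13·655.5)) = 2.295 m/s; Re = ρVD/μ = 4.213e+05; f → 0.01459
  f = 0.01459 → V = 2.687 m/s; Re = 4.933e+05; f → 0.01432
  f = 0.01432 → V = 2.712 m/s; Re = 4.98e+05; f → 0.0143
Converged (Δf/f < 1%). With the final f = 0.0143: V = √(2·4.17e+04·0.04481/(0.0143·54.13·655.5)) = 2.714 m/s.
Q = V·A = 2.714·(π/4·0.04481²) = 0.00428 m³/s = 4.280 L/s.

Q ≈ 4.280 L/s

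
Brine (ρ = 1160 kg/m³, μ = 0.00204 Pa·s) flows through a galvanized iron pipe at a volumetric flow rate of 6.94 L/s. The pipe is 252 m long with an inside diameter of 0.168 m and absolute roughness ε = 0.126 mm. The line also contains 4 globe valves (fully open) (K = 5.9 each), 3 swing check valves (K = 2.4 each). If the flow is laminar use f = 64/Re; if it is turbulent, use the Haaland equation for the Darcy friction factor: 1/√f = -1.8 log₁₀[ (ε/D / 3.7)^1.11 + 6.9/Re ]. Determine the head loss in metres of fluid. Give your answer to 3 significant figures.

Q = 6.94 L/s = 6.94/1000 = 0.00694 m³/s.
Cross-sectional area A = πD²/4 = π(0.168)²/4 = 0.02217 m²; mean velocity V = Q/A = 0.00694/0.02217 = 0.3131 m/s.
Reynolds number Re = ρVD/μ = 1160 · 0.3131 · 0.168 / 0.00204 = 2.991e+04.
Re > 4000 → turbulent. Relative roughness ε/D = 0.000126/0.168 = 0.00075. Haaland: 1/√f = -1.8 log₁₀[(0.00075/3.7)^1.11 + 6.9/2.991e+04] = -1.8 log₁₀[7.95e-05 + 0.000231] = 6.315, so f = 0.02508.
Total minor-loss coefficient ΣK = 4·5.9 + 3·2.4 = 30.8.
ΔP = [f·L/D + ΣK]·(ρV²/2) = [0.02508·252/0.168 + 30.8]·(1160·0.3131²/2) = [37.61 + 30.8]·56.85 = 3889 Pa.
Head loss h_f = ΔP/(ρg) = 3889/(1160·9.81) = 0.342 m.

h_f ≈ 0.342 m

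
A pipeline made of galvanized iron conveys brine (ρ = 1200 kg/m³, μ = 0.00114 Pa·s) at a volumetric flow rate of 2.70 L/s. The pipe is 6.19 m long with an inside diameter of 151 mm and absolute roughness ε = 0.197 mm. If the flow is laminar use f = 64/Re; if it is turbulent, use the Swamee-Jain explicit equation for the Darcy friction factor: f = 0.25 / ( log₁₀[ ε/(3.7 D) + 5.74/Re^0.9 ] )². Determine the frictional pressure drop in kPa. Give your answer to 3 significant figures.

ΔP ≈ 0.0156 kPa

Q = 2.70 L/s = 2.70/1000 = 0.0027 m³/s.
Cross-sectional area A = πD²/4 = π(0.151)²/4 = 0.01791 m²; mean velocity V = Q/A = 0.0027/0.01791 = 0.1508 m/s.
Reynolds number Re = ρVD/μ = 1200 · 0.1508 · 0.151 / 0.00114 = 2.396e+04.
Re > 4000 → turbulent. Relative roughness ε/D = 0.000197/0.151 = 0.0013. Swamee-Jain: f = 0.25/(log₁₀[0.0013/3.7 + 5.74/2.396e+04^0.9])² = 0.25/(log₁₀[0.000353 + 0.000657])² = 0.25/(-2.996)² = 0.02785.
Darcy-Weisbach: ΔP = f(L/D)(ρV²/2) = 0.02785·(6.19/0.151)·(1200·0.1508²/2) = 0.02785·40.99·13.64 = 15.57 Pa.
ΔP = 15.57 Pa = 0.0156 kPa.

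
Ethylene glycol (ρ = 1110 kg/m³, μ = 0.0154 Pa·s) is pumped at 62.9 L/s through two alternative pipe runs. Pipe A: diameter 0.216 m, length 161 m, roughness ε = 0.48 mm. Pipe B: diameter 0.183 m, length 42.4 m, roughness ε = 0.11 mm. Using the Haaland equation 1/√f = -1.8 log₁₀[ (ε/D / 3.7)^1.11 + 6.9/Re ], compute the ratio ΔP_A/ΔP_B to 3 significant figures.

ΔP_A/ΔP_B ≈ 1.94

Pipe A: V = Q/A = 0.0629/0.03664 = 1.717 m/s; Re = 2.672e+04; ε/D = 0.00222; Haaland → f = 0.02867; ΔP_A = f(L/D)(ρV²/2) = 3.495e+04 Pa.
Pipe B: V = Q/A = 0.0629/0.0263 = 2.391 m/s; Re = 3.154e+04; ε/D = 0.000601; Haaland → f = 0.02447; ΔP_B = f(L/D)(ρV²/2) = 1.8e+04 Pa.
ΔP_A/ΔP_B = 3.495e+04/1.8e+04 = 1.94.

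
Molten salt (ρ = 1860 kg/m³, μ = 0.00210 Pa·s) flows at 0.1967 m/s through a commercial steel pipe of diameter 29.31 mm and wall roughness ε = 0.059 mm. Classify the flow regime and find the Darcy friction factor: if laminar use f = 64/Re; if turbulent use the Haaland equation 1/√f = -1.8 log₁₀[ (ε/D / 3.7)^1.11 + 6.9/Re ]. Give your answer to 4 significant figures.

f ≈ 0.03940

Re = ρVD/μ = 1860·0.1967·0.02931/0.0021 = 5106.
Re > 4000 → turbulent. ε/D = 5.9e-05/0.02931 = 0.00201; Haaland: 1/√f = -1.8 log₁₀[0.000238 + 0.00135] = 5.038, so f = 0.0394.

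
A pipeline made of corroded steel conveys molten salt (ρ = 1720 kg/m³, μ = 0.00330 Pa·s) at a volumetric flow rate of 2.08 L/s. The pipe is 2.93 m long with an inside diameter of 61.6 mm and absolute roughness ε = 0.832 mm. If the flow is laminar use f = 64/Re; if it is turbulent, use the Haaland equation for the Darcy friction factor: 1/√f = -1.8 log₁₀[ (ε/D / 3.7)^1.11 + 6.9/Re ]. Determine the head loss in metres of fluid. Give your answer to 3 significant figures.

h_f ≈ 0.0522 m

Q = 2.08 L/s = 2.08/1000 = 0.00208 m³/s.
Cross-sectional area A = πD²/4 = π(0.0616)²/4 = 0.00298 m²; mean velocity V = Q/A = 0.00208/0.00298 = 0.6979 m/s.
Reynolds number Re = ρVD/μ = 1720 · 0.6979 · 0.0616 / 0.0033 = 2.241e+04.
Re > 4000 → turbulent. Relative roughness ε/D = 0.000832/0.0616 = 0.0135. Haaland: 1/√f = -1.8 log₁₀[(0.0135/3.7)^1.11 + 6.9/2.241e+04] = -1.8 log₁₀[0.00197 + 0.000308] = 4.757, so f = 0.04419.
Darcy-Weisbach: ΔP = f(L/D)(ρV²/2) = 0.04419·(2.93/0.0616)·(1720·0.6979²/2) = 0.04419·47.56·418.9 = 880.6 Pa.
Head loss h_f = ΔP/(ρg) = 880.6/(1720·9.81) = 0.0522 m.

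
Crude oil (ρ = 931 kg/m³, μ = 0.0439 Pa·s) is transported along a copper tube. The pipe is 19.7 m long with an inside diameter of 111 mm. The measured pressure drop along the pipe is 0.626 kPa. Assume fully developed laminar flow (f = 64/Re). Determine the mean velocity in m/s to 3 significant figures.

V ≈ 0.279 m/s

For laminar flow, f = 64/Re with Re = ρVD/μ, so Darcy-Weisbach reduces to ΔP = 32μLV/D². Solving for V: V = ΔP·D²/(32μL) = 626·(0.111)²/(32·0.0439·19.7) = 0.2787 m/s.
Check: Re = ρVD/μ = 931·0.2787·0.111/0.0439 = 656.1 < 2300, so the laminar assumption holds.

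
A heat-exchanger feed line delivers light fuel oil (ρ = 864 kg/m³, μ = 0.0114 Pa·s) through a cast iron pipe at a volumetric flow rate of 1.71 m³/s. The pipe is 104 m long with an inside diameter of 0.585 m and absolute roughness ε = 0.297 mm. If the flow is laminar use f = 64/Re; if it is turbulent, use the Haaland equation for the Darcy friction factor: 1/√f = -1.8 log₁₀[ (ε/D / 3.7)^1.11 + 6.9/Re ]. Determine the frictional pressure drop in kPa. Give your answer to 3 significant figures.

Cross-sectional area A = πD²/4 = π(0.585)²/4 = 0.2688 m²; mean velocity V = Q/A = 1.71/0.2688 = 6.362 m/s.
Reynolds number Re = ρVD/μ = 864 · 6.362 · 0.585 / 0.0114 = 2.821e+05.
Re > 4000 → turbulent. Relative roughness ε/D = 0.000297/0.585 = 0.000508. Haaland: 1/√f = -1.8 log₁₀[(0.000508/3.7)^1.11 + 6.9/2.821e+05] = -1.8 log₁₀[5.16e-05 + 2.45e-05] = 7.414, so f = 0.01819.
Darcy-Weisbach: ΔP = f(L/D)(ρV²/2) = 0.01819·(104/0.585)·(864·6.362²/2) = 0.01819·177.8·1.749e+04 = 5.655e+04 Pa.
ΔP = 5.655e+04 Pa = 56.6 kPa.

ΔP ≈ 56.6 kPa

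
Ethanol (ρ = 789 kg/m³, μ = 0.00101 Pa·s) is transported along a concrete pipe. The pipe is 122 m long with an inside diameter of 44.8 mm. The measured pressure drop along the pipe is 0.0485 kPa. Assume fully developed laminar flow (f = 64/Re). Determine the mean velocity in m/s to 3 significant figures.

For laminar flow, f = 64/Re with Re = ρVD/μ, so Darcy-Weisbach reduces to ΔP = 32μLV/D². Solving for V: V = ΔP·D²/(32μL) = 48.5·(0.0448)²/(32·0.00101·122) = 0.02469 m/s.
Check: Re = ρVD/μ = 789·0.02469·0.0448/0.00101 = 864 < 2300, so the laminar assumption holds.

V ≈ 0.0247 m/s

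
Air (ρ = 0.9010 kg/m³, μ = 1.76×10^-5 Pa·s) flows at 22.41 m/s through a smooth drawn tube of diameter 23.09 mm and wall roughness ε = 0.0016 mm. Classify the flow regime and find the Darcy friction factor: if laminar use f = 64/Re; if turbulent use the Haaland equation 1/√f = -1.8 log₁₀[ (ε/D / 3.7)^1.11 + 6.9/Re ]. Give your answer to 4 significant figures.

f ≈ 0.02415

Re = ρVD/μ = 0.901·22.41·0.02309/1.76e-05 = 2.649e+04.
Re > 4000 → turbulent. ε/D = 1.6e-06/0.02309 = 6.93e-05; Haaland: 1/√f = -1.8 log₁₀[5.66e-06 + 0.00026] = 6.435, so f = 0.02415.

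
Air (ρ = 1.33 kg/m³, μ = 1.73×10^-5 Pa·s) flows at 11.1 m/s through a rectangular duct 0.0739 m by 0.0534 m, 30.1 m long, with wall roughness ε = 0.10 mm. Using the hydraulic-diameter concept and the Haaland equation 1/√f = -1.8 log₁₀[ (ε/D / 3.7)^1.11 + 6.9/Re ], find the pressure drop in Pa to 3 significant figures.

ΔP ≈ 1000 Pa

Hydraulic diameter D_h = 4A/P = 4·(0.0739·0.0534)/(2·(0.0739+0.0534)) = 0.01579/0.2546 = 0.062 m.
Re = ρVD_h/μ = 1.33·11.1·0.062/1.73e-05 = 5.291e+04.
ε/D_h = 0.0001/0.062 = 0.00161; Haaland gives 1/√f = -1.8 log₁₀[0.000186+0.00013] = 6.299, so f = 0.0252.
ΔP = f(L/D_h)(ρV²/2) = 0.0252·30.1/0.062·81.93 = 1002 Pa.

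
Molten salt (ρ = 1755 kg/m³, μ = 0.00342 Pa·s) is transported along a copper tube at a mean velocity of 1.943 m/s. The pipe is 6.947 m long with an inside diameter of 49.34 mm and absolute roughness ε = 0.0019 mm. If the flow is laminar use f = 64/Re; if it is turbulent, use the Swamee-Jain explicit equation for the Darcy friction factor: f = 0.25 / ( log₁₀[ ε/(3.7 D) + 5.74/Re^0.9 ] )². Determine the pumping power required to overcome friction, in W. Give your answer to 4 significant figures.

P ≈ 36.38 W

Reynolds number Re = ρVD/μ = 1755 · 1.943 · 0.04934 / 0.00342 = 4.92e+04.
Re > 4000 → turbulent. Relative roughness ε/D = 1.9e-06/0.04934 = 3.85e-05. Swamee-Jain: f = 0.25/(log₁₀[3.85e-05/3.7 + 5.74/4.92e+04^0.9])² = 0.25/(log₁₀[1.04e-05 + 0.000344])² = 0.25/(-3.451)² = 0.02099.
Darcy-Weisbach: ΔP = f(L/D)(ρV²/2) = 0.02099·(6.947/0.04934)·(1755·1.943²/2) = 0.02099·140.8·3313 = 9792 Pa.
Q = V·A = 1.943·0.001912 = 0.003715 m³/s.
Pumping power P = QΔP = 0.003715·9792 = 36.378 W = 36.38 W.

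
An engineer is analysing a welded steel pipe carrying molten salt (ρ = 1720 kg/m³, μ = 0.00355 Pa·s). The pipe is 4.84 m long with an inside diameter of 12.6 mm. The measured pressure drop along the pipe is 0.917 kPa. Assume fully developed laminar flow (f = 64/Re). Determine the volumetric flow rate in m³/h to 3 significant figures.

Q ≈ 0.119 m³/h

For laminar flow, f = 64/Re with Re = ρVD/μ, so Darcy-Weisbach reduces to ΔP = 32μLV/D². Solving for V: V = ΔP·D²/(32μL) = 917·(0.0126)²/(32·0.00355·4.84) = 0.2648 m/s.
Check: Re = ρVD/μ = 1720·0.2648·0.0126/0.00355 = 1616 < 2300, so the laminar assumption holds.
Q = V·A = 0.2648·(π/4·0.0126²) = 3.302e-05 m³/s = 0.119 m³/h.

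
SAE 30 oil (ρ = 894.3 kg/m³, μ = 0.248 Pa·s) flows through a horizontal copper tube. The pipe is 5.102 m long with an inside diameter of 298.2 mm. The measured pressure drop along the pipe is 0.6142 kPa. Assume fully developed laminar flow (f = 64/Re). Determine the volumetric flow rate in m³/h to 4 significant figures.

For laminar flow, f = 64/Re with Re = ρVD/μ, so Darcy-Weisbach reduces to ΔP = 32μLV/D². Solving for V: V = ΔP·D²/(32μL) = 614.2·(0.2982)²/(32·0.248·5.102) = 1.349 m/s.
Check: Re = ρVD/μ = 894.3·1.349·0.2982/0.248 = 1451 < 2300, so the laminar assumption holds.
Q = V·A = 1.349·(π/4·0.2982²) = 0.09421 m³/s = 339.1 m³/h.

Q ≈ 339.1 m³/h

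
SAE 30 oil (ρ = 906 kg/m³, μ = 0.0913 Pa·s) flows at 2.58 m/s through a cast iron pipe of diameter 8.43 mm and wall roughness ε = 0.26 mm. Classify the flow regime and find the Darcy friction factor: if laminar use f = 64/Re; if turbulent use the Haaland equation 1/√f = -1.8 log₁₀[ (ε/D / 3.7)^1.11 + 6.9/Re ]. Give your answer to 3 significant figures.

Re = ρVD/μ = 906·2.58·0.00843/0.0913 = 215.8.
Re < 2300 → laminar, so f = 64/Re = 0.2965 (roughness is irrelevant in laminar flow).

f ≈ 0.297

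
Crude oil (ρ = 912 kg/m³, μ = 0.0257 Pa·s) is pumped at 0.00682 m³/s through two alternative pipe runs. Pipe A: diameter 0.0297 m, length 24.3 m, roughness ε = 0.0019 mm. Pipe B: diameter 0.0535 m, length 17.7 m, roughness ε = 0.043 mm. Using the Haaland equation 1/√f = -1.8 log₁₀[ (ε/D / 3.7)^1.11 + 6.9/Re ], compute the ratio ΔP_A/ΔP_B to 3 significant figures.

ΔP_A/ΔP_B ≈ 21.6

Pipe A: V = Q/A = 0.00682/0.0006928 = 9.844 m/s; Re = 1.038e+04; ε/D = 6.4e-05; Haaland → f = 0.03064; ΔP_A = f(L/D)(ρV²/2) = 1.108e+06 Pa.
Pipe B: V = Q/A = 0.00682/0.002248 = 3.034 m/s; Re = 5760; ε/D = 0.000804; Haaland → f = 0.03692; ΔP_B = f(L/D)(ρV²/2) = 5.126e+04 Pa.
ΔP_A/ΔP_B = 1.108e+06/5.126e+04 = 21.6.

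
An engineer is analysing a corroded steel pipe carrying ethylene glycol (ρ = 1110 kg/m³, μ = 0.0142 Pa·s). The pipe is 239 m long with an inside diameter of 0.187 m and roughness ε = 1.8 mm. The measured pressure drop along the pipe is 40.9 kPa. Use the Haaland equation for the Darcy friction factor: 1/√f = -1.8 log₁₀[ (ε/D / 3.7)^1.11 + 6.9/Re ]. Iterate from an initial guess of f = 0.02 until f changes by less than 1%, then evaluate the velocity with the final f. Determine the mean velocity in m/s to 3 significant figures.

V ≈ 1.19 m/s

Rearranging Darcy-Weisbach: V = √(2·ΔP·D/(f·L·ρ)). With ε/D = 0.0018/0.187 = 0.00963, iterate starting from f = 0.02:
  f = 0.02 → V = √(2·4.09e+04·0.187/(0.02·239·1110)) = 1.698 m/s; Re = ρVD/μ = 2.482e+04; f → 0.03971
  f = 0.03971 → V = 1.205 m/s; Re = 1.761e+04; f → 0.04056
  f = 0.04056 → V = 1.192 m/s; Re = 1.743e+04; f → 0.04059
Converged (Δf/f < 1%). With the final f = 0.04059: V = √(2·4.09e+04·0.187/(0.04059·239·1110)) = 1.192 m/s.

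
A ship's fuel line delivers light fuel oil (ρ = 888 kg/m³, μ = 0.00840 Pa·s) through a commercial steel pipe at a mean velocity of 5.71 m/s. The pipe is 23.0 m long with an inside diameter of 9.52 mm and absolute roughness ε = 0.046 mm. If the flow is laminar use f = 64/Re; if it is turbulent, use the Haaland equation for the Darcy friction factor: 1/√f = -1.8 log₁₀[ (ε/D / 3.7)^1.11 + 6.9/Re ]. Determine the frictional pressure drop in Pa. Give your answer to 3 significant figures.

ΔP ≈ 1.44×10^6 Pa

Reynolds number Re = ρVD/μ = 888 · 5.71 · 0.00952 / 0.0084 = 5747.
Re > 4000 → turbulent. Relative roughness ε/D = 4.6e-05/0.00952 = 0.00483. Haaland: 1/√f = -1.8 log₁₀[(0.00483/3.7)^1.11 + 6.9/5747] = -1.8 log₁₀[0.000629 + 0.0012] = 4.928, so f = 0.04118.
Darcy-Weisbach: ΔP = f(L/D)(ρV²/2) = 0.04118·(23/0.00952)·(888·5.71²/2) = 0.04118·2416·1.448e+04 = 1.44e+06 Pa.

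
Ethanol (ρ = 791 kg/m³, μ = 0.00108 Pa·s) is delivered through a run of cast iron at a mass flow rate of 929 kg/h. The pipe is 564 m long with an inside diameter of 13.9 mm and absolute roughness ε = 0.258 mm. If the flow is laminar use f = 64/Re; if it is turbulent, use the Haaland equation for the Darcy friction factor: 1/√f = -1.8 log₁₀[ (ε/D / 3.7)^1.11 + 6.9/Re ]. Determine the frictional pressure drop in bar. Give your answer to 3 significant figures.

ΔP ≈ 36.4 bar

ṁ = 929 kg/h = 929/3600 = 0.2581 kg/s.
A = πD²/4 = π(0.0139)²/4 = 0.0001517 m²; mean velocity V = ṁ/(ρA) = 0.2581/(791 · 0.0001517) = 2.15 m/s.
Reynolds number Re = ρVD/μ = 791 · 2.15 · 0.0139 / 0.00108 = 2.189e+04.
Re > 4000 → turbulent. Relative roughness ε/D = 0.000258/0.0139 = 0.0186. Haaland: 1/√f = -1.8 log₁₀[(0.0186/3.7)^1.11 + 6.9/2.189e+04] = -1.8 log₁₀[0.0028 + 0.000315] = 4.511, so f = 0.04914.
Darcy-Weisbach: ΔP = f(L/D)(ρV²/2) = 0.04914·(564/0.0139)·(791·2.15²/2) = 0.04914·4.058e+04·1828 = 3.645e+06 Pa.
ΔP = 3.645e+06 Pa = 36.4 bar.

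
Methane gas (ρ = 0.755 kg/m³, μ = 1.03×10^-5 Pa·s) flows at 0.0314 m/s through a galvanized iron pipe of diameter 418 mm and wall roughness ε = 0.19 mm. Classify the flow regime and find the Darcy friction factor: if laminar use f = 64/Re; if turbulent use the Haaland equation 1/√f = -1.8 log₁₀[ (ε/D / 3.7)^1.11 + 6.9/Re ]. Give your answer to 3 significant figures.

f ≈ 0.0665

Re = ρVD/μ = 0.755·0.0314·0.418/1.03e-05 = 962.1.
Re < 2300 → laminar, so f = 64/Re = 0.06652 (roughness is irrelevant in laminar flow).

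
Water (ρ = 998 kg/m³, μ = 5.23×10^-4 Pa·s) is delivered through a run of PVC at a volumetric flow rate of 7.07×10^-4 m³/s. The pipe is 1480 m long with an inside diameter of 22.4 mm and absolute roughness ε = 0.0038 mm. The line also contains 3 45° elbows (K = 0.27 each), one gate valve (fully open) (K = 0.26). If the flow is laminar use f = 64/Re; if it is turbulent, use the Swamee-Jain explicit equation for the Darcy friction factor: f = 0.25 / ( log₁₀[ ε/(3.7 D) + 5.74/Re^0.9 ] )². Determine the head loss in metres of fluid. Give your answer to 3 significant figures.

Cross-sectional area A = πD²/4 = π(0.0224)²/4 = 0.0003941 m²; mean velocity V = Q/A = 0.000707/0.0003941 = 1.794 m/s.
Reynolds number Re = ρVD/μ = 998 · 1.794 · 0.0224 / 0.000523 = 7.668e+04.
Re > 4000 → turbulent. Relative roughness ε/D = 3.8e-06/0.0224 = 0.00017. Swamee-Jain: f = 0.25/(log₁₀[0.00017/3.7 + 5.74/7.668e+04^0.9])² = 0.25/(log₁₀[4.58e-05 + 0.000231])² = 0.25/(-3.559)² = 0.01974.
Total minor-loss coefficient ΣK = 3·0.27 + 1·0.26 = 1.07.
ΔP = [f·L/D + ΣK]·(ρV²/2) = [0.01974·1480/0.0224 + 1.07]·(998·1.794²/2) = [1304 + 1.07]·1606 = 2.097e+06 Pa.
Head loss h_f = ΔP/(ρg) = 2.097e+06/(998·9.81) = 214 m.

h_f ≈ 214 m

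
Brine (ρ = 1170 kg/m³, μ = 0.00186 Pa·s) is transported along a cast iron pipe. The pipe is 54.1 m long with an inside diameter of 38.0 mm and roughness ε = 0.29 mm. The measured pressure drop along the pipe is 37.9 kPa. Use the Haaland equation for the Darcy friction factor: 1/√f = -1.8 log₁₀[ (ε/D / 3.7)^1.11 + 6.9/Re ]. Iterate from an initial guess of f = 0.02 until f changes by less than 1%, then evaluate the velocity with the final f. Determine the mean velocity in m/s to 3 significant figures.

V ≈ 1.11 m/s

Rearranging Darcy-Weisbach: V = √(2·ΔP·D/(f·L·ρ)). With ε/D = 0.00029/0.038 = 0.00763, iterate starting from f = 0.02:
  f = 0.02 → V = √(2·3.79e+04·0.038/(0.02·54.1·1170)) = 1.508 m/s; Re = ρVD/μ = 3.606e+04; f → 0.0365
  f = 0.0365 → V = 1.117 m/s; Re = 2.669e+04; f → 0.03708
  f = 0.03708 → V = 1.108 m/s; Re = 2.648e+04; f → 0.0371
Converged (Δf/f < 1%). With the final f = 0.0371: V = √(2·3.79e+04·0.038/(0.0371·54.1·1170)) = 1.108 m/s.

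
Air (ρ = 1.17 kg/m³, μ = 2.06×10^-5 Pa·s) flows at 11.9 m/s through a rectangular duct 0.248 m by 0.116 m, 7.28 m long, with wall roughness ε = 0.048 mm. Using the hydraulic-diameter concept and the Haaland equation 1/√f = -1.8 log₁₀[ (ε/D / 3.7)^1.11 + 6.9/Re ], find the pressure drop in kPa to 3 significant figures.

Hydraulic diameter D_h = 4A/P = 4·(0.248·0.116)/(2·(0.248+0.116)) = 0.1151/0.728 = 0.1581 m.
Re = ρVD_h/μ = 1.17·11.9·0.1581/2.06e-05 = 1.068e+05.
ε/D_h = 4.8e-05/0.1581 = 0.000304; Haaland gives 1/√f = -1.8 log₁₀[2.92e-05+6.46e-05] = 7.25, so f = 0.01902.
ΔP = f(L/D_h)(ρV²/2) = 0.01902·7.28/0.1581·82.84 = 72.58 Pa.
ΔP = 0.0726 kPa.

ΔP ≈ 0.0726 kPa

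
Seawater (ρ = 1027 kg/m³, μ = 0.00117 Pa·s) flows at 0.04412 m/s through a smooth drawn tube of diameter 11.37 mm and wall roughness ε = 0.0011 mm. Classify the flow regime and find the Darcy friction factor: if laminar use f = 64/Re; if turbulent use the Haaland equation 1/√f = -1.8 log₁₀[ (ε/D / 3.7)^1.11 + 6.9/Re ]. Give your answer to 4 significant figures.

Re = ρVD/μ = 1027·0.04412·0.01137/0.00117 = 440.3.
Re < 2300 → laminar, so f = 64/Re = 0.1453 (roughness is irrelevant in laminar flow).

f ≈ 0.1453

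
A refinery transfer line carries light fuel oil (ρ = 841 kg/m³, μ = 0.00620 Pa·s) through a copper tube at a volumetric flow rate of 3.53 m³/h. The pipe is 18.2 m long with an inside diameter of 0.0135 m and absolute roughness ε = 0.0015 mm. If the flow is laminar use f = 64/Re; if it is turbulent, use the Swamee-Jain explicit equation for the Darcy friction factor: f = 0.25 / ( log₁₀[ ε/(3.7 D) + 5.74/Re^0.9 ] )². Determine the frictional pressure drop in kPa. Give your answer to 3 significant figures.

ΔP ≈ 781 kPa

Q = 3.53 m³/h = 3.53/3600 = 0.0009806 m³/s.
Cross-sectional area A = πD²/4 = π(0.0135)²/4 = 0.0001431 m²; mean velocity V = Q/A = 0.0009806/0.0001431 = 6.85 m/s.
Reynolds number Re = ρVD/μ = 841 · 6.85 · 0.0135 / 0.0062 = 1.254e+04.
Re > 4000 → turbulent. Relative roughness ε/D = 1.5e-06/0.0135 = 0.000111. Swamee-Jain: f = 0.25/(log₁₀[0.000111/3.7 + 5.74/1.254e+04^0.9])² = 0.25/(log₁₀[3e-05 + 0.00118])² = 0.25/(-2.919)² = 0.02935.
Darcy-Weisbach: ΔP = f(L/D)(ρV²/2) = 0.02935·(18.2/0.0135)·(841·6.85²/2) = 0.02935·1348·1.973e+04 = 7.807e+05 Pa.
ΔP = 7.807e+05 Pa = 781 kPa.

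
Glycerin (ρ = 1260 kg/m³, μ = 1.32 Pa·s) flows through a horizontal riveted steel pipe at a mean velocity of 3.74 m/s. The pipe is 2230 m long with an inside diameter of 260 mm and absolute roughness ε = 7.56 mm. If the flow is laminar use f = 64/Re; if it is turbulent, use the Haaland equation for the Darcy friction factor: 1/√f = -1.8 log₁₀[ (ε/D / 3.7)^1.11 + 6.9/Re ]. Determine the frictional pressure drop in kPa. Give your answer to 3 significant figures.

ΔP ≈ 5210 kPa

Reynolds number Re = ρVD/μ = 1260 · 3.74 · 0.26 / 1.32 = 928.2.
Re < 2300 → laminar flow, so f = 64/Re = 64/928.2 = 0.06895 (the turbulent correlation is not needed).
Darcy-Weisbach: ΔP = f(L/D)(ρV²/2) = 0.06895·(2230/0.26)·(1260·3.74²/2) = 0.06895·8577·8812 = 5.211e+06 Pa.
ΔP = 5.211e+06 Pa = 5210 kPa.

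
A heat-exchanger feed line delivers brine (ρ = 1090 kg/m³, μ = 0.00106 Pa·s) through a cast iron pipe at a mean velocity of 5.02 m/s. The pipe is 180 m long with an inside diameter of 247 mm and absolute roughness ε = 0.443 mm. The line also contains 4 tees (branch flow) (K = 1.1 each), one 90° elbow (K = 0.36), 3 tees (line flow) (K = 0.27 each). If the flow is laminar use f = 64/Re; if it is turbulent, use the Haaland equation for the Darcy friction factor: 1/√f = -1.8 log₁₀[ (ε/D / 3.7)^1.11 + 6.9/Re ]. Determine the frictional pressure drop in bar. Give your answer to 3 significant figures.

ΔP ≈ 3.06 bar

Reynolds number Re = ρVD/μ = 1090 · 5.02 · 0.247 / 0.00106 = 1.275e+06.
Re > 4000 → turbulent. Relative roughness ε/D = 0.000443/0.247 = 0.00179. Haaland: 1/√f = -1.8 log₁₀[(0.00179/3.7)^1.11 + 6.9/1.275e+06] = -1.8 log₁₀[0.000209 + 5.41e-06] = 6.602, so f = 0.02294.
Total minor-loss coefficient ΣK = 4·1.1 + 1·0.36 + 3·0.27 = 5.57.
ΔP = [f·L/D + ΣK]·(ρV²/2) = [0.02294·180/0.247 + 5.57]·(1090·5.02²/2) = [16.72 + 5.57]·1.373e+04 = 3.061e+05 Pa.
ΔP = 3.061e+05 Pa = 3.06 bar.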